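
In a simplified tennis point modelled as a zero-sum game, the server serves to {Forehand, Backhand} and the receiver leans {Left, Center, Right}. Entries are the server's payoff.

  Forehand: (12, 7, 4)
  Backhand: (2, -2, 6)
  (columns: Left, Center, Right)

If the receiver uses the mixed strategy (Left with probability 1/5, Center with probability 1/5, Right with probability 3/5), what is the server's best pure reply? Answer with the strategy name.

Forehand

Expected payoff of Forehand: (1/5)·12 + (1/5)·7 + (3/5)·4 = 31/5.
Expected payoff of Backhand: (1/5)·2 + (1/5)·(-2) + (3/5)·6 = 18/5.
The largest is 31/5, so the server's best response is Forehand.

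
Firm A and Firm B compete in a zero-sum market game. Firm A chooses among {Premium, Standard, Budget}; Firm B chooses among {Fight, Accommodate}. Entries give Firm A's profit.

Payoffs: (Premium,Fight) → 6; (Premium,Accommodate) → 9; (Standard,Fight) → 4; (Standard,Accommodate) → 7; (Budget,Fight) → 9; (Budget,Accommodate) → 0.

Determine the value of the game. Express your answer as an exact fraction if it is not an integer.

Row minima: Premium → 6, Standard → 4, Budget → 0; maximin = 6.
Column maxima: Fight → 9, Accommodate → 9; minimax = 9.
6 ≠ 9, so there is no saddle point; optimal play is mixed.
Standard is strictly dominated by Premium, so Firm A never plays it.
On the remaining 2×2 (Premium, Budget vs Fight, Accommodate):
Let Firm A play Premium with probability p. Expected payoff against Fight: 6p + 9(1−p) = −3p + 9; against Accommodate: 9p + 0(1−p) = 9p.
Setting these equal: −3p + 9 = 9p ⇒ −12p = -9 ⇒ p = 3/4, and the value is (-3)·(3/4) + 9 = 27/4.
For Firm B: with q = P(Fight), equating Premium's and Budget's payoffs gives −3q + 9 = 9q ⇒ q = 3/4.

27/4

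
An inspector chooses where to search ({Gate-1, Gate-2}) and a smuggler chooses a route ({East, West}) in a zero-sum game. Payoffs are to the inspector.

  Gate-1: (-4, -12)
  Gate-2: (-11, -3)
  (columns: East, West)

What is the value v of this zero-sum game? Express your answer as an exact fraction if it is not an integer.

-15/2

Row minima: Gate-1 → -12, Gate-2 → -11; maximin = -11.
Column maxima: East → -4, West → -3; minimax = -4.
-11 ≠ -4, so there is no saddle point; optimal play is mixed.
Let the inspector play Gate-1 with probability p. Expected payoff against East: (-4)p + (-11)(1−p) = 7p − 11; against West: (-12)p + (-3)(1−p) = −9p − 3.
Setting these equal: 7p − 11 = −9p − 3 ⇒ 16p = 8 ⇒ p = 1/2, and the value is (7)·(1/2) − 11 = -15/2.
For the smuggler: with q = P(East), equating Gate-1's and Gate-2's payoffs gives 8q − 12 = −8q − 3 ⇒ q = 9/16.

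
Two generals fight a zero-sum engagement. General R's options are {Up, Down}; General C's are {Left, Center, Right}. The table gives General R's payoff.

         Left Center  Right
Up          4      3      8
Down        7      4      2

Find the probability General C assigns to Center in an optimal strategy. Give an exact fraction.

Row minima: Up → 3, Down → 2; maximin = 3.
Column maxima: Left → 7, Center → 4, Right → 8; minimax = 4.
3 ≠ 4, so there is no saddle point; optimal play is mixed.
Left is strictly dominated by Center (it gives General R strictly more in every row), so General C never plays it.
On the remaining 2×2 (Up, Down vs Center, Right):
Let General R play Up with probability p. Expected payoff against Center: 3p + 4(1−p) = −p + 4; against Right: 8p + 2(1−p) = 6p + 2.
Setting these equal: −p + 4 = 6p + 2 ⇒ −7p = -2 ⇒ p = 2/7, and the value is (-1)·(2/7) + 4 = 26/7.
For General C: with q = P(Center), equating Up's and Down's payoffs gives −5q + 8 = 2q + 2 ⇒ q = 6/7.

6/7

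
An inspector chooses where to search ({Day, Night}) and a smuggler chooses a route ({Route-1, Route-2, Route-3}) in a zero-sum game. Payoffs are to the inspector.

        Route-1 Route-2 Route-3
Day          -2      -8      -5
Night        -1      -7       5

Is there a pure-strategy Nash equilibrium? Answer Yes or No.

Yes

Row minima: Day → -8, Night → -7; maximin = -7.
Column maxima: Route-1 → -1, Route-2 → -7, Route-3 → 5; minimax = -7.
maximin = minimax = -7, so a saddle point exists.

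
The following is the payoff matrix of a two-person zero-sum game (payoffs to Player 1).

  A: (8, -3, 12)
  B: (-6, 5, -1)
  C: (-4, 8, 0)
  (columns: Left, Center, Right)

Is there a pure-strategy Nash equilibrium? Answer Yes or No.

Row minima: A → -3, B → -6, C → -4; maximin = -3.
Column maxima: Left → 8, Center → 8, Right → 12; minimax = 8.
-3 ≠ 8, so no pure-strategy equilibrium exists.

No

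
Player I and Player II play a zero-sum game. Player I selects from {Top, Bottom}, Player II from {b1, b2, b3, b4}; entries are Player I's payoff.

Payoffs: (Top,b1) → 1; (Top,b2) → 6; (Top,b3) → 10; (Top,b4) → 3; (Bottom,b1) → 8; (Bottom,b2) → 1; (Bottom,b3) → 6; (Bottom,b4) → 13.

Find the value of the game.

47/12

Row minima: Top → 1, Bottom → 1; maximin = 1.
Column maxima: b1 → 8, b2 → 6, b3 → 10, b4 → 13; minimax = 6.
1 ≠ 6, so there is no saddle point; optimal play is mixed.
b3 is strictly dominated by b2 (it gives Player I strictly more in every row), so Player II never plays it.
b4 is strictly dominated by b1 (it gives Player I strictly more in every row), so Player II never plays it.
On the remaining 2×2 (Top, Bottom vs b1, b2):
Let Player I play Top with probability p. Expected payoff against b1: 1p + 8(1−p) = −7p + 8; against b2: 6p + 1(1−p) = 5p + 1.
Setting these equal: −7p + 8 = 5p + 1 ⇒ −12p = -7 ⇒ p = 7/12, and the value is (-7)·(7/12) + 8 = 47/12.
For Player II: with q = P(b1), equating Top's and Bottom's payoffs gives −5q + 6 = 7q + 1 ⇒ q = 5/12.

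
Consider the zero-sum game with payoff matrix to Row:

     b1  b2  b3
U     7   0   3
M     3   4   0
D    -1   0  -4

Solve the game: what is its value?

Row minima: U → 0, M → 0, D → -4; maximin = 0.
Column maxima: b1 → 7, b2 → 4, b3 → 3; minimax = 3.
0 ≠ 3, so there is no saddle point; optimal play is mixed.
D is strictly dominated by M, so Row never plays it.
b1 is strictly dominated by b3 (it gives Row strictly more in every row), so Column never plays it.
On the remaining 2×2 (U, M vs b2, b3):
Let Row play U with probability p. Expected payoff against b2: 0p + 4(1−p) = −4p + 4; against b3: 3p + 0(1−p) = 3p.
Setting these equal: −4p + 4 = 3p ⇒ −7p = -4 ⇒ p = 4/7, and the value is (-4)·(4/7) + 4 = 12/7.
For Column: with q = P(b2), equating U's and M's payoffs gives −3q + 3 = 4q ⇒ q = 3/7.

12/7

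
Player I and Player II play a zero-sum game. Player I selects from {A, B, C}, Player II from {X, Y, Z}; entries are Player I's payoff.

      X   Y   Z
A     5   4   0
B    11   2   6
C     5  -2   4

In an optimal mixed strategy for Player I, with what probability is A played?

Row minima: A → 0, B → 2, C → -2; maximin = 2.
Column maxima: X → 11, Y → 4, Z → 6; minimax = 4.
2 ≠ 4, so there is no saddle point; optimal play is mixed.
C is strictly dominated by B, so Player I never plays it.
X is strictly dominated by Y (it gives Player I strictly more in every row), so Player II never plays it.
On the remaining 2×2 (A, B vs Y, Z):
Let Player I play A with probability p. Expected payoff against Y: 4p + 2(1−p) = 2p + 2; against Z: 0p + 6(1−p) = −6p + 6.
Setting these equal: 2p + 2 = −6p + 6 ⇒ 8p = 4 ⇒ p = 1/2, and the value is (2)·(1/2) + 2 = 3.
For Player II: with q = P(Y), equating A's and B's payoffs gives 4q = −4q + 6 ⇒ q = 3/4.

1/2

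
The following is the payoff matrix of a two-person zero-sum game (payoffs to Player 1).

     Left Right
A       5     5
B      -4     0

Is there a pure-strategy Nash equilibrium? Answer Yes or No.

Yes

Row minima: A → 5, B → -4; maximin = 5.
Column maxima: Left → 5, Right → 5; minimax = 5.
maximin = minimax = 5, so a saddle point exists.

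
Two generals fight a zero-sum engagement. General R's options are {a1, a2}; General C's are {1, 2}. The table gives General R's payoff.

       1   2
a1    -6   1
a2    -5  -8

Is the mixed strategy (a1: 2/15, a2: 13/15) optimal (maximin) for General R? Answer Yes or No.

Against 1 this mix gives (2/15)·(-6) + (13/15)·(-5) = -77/15.
Against 2 this mix gives (2/15)·1 + (13/15)·(-8) = -34/5.
General C will play 2, holding General R to -34/5. Shifting weight toward the row that does better against 2 would raise this floor (the equalizing mix achieves -53/10 against both 2 and 1), so the proposed strategy is not optimal.

No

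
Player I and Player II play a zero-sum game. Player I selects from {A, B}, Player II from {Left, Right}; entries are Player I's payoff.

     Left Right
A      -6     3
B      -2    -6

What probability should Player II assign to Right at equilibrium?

4/13

Row minima: A → -6, B → -6; maximin = -6.
Column maxima: Left → -2, Right → 3; minimax = -2.
-6 ≠ -2, so there is no saddle point; optimal play is mixed.
Let Player I play A with probability p. Expected payoff against Left: (-6)p + (-2)(1−p) = −4p − 2; against Right: 3p + (-6)(1−p) = 9p − 6.
Setting these equal: −4p − 2 = 9p − 6 ⇒ −13p = -4 ⇒ p = 4/13, and the value is (-4)·(4/13) − 2 = -42/13.
For Player II: with q = P(Left), equating A's and B's payoffs gives −9q + 3 = 4q − 6 ⇒ q = 9/13.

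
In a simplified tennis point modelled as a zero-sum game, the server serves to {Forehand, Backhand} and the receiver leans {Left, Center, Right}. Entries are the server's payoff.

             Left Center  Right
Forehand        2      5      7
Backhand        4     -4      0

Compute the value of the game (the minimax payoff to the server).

28/11

Row minima: Forehand → 2, Backhand → -4; maximin = 2.
Column maxima: Left → 4, Center → 5, Right → 7; minimax = 4.
2 ≠ 4, so there is no saddle point; optimal play is mixed.
Right is strictly dominated by Center (it gives the server strictly more in every row), so the receiver never plays it.
On the remaining 2×2 (Forehand, Backhand vs Left, Center):
Let the server play Forehand with probability p. Expected payoff against Left: 2p + 4(1−p) = −2p + 4; against Center: 5p + (-4)(1−p) = 9p − 4.
Setting these equal: −2p + 4 = 9p − 4 ⇒ −11p = -8 ⇒ p = 8/11, and the value is (-2)·(8/11) + 4 = 28/11.
For the receiver: with q = P(Left), equating Forehand's and Backhand's payoffs gives −3q + 5 = 8q − 4 ⇒ q = 9/11.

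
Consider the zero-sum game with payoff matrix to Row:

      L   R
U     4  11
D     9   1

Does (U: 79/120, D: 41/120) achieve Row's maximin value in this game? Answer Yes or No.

No

Against L this mix gives (79/120)·4 + (41/120)·9 = 137/24.
Against R this mix gives (79/120)·11 + (41/120)·1 = 91/12.
Column will play L, holding Row to 137/24. Shifting weight toward the row that does better against L would raise this floor (the equalizing mix achieves 19/3 against both L and R), so the proposed strategy is not optimal.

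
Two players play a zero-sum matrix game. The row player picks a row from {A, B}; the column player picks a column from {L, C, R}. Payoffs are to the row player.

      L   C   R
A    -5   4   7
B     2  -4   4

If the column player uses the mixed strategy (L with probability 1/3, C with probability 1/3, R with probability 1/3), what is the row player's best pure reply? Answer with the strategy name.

A

Expected payoff of A: (1/3)·(-5) + (1/3)·4 + (1/3)·7 = 2.
Expected payoff of B: (1/3)·2 + (1/3)·(-4) + (1/3)·4 = 2/3.
The largest is 2, so the row player's best response is A.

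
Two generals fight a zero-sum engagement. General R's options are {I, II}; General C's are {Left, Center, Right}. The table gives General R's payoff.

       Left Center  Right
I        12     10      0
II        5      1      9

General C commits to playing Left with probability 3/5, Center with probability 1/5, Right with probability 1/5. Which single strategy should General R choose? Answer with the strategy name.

I

Expected payoff of I: (3/5)·12 + (1/5)·10 + (1/5)·0 = 46/5.
Expected payoff of II: (3/5)·5 + (1/5)·1 + (1/5)·9 = 5.
The largest is 46/5, so General R's best response is I.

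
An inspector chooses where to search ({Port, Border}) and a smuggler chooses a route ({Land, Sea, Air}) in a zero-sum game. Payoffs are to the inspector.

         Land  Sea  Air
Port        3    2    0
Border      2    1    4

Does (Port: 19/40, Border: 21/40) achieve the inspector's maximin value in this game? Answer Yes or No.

No

Against Land this mix gives (19/40)·3 + (21/40)·2 = 99/40.
Against Sea this mix gives (19/40)·2 + (21/40)·1 = 59/40.
Against Air this mix gives (19/40)·0 + (21/40)·4 = 21/10.
The smuggler will play Sea, holding the inspector to 59/40. Shifting weight toward the row that does better against Sea would raise this floor (the equalizing mix achieves 8/5 against both Sea and Air), so the proposed strategy is not optimal.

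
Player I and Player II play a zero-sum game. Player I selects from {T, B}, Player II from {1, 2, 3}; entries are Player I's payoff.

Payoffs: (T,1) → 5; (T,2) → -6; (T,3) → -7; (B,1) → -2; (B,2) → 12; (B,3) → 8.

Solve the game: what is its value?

Row minima: T → -7, B → -2; maximin = -2.
Column maxima: 1 → 5, 2 → 12, 3 → 8; minimax = 5.
-2 ≠ 5, so there is no saddle point; optimal play is mixed.
2 is strictly dominated by 3 (it gives Player I strictly more in every row), so Player II never plays it.
On the remaining 2×2 (T, B vs 1, 3):
Let Player I play T with probability p. Expected payoff against 1: 5p + (-2)(1−p) = 7p − 2; against 3: (-7)p + 8(1−p) = −15p + 8.
Setting these equal: 7p − 2 = −15p + 8 ⇒ 22p = 10 ⇒ p = 5/11, and the value is (7)·(5/11) − 2 = 13/11.
For Player II: with q = P(1), equating T's and B's payoffs gives 12q − 7 = −10q + 8 ⇒ q = 15/22.

13/11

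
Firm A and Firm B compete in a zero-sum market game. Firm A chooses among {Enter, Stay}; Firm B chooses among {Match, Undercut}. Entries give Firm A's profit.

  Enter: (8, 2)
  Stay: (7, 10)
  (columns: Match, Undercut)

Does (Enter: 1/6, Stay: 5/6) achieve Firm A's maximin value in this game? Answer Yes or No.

Against Match this mix gives (1/6)·8 + (5/6)·7 = 43/6.
Against Undercut this mix gives (1/6)·2 + (5/6)·10 = 26/3.
Firm B will play Match, holding Firm A to 43/6. Shifting weight toward the row that does better against Match would raise this floor (the equalizing mix achieves 22/3 against both Match and Undercut), so the proposed strategy is not optimal.

No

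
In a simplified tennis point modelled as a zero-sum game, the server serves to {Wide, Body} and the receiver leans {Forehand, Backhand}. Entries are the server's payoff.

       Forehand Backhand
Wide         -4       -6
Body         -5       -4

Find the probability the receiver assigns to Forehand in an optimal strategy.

2/3

Row minima: Wide → -6, Body → -5; maximin = -5.
Column maxima: Forehand → -4, Backhand → -4; minimax = -4.
-5 ≠ -4, so there is no saddle point; optimal play is mixed.
Let the server play Wide with probability p. Expected payoff against Forehand: (-4)p + (-5)(1−p) = p − 5; against Backhand: (-6)p + (-4)(1−p) = −2p − 4.
Setting these equal: p − 5 = −2p − 4 ⇒ 3p = 1 ⇒ p = 1/3, and the value is (1)·(1/3) − 5 = -14/3.
For the receiver: with q = P(Forehand), equating Wide's and Body's payoffs gives 2q − 6 = −q − 4 ⇒ q = 2/3.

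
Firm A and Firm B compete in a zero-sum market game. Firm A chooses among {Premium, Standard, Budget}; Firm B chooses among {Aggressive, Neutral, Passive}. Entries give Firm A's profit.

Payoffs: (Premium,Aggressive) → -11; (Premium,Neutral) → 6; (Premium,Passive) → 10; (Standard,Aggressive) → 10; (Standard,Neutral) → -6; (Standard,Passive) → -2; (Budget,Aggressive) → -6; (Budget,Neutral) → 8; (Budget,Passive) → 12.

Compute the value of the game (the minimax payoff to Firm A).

22/15

Row minima: Premium → -11, Standard → -6, Budget → -6; maximin = -6.
Column maxima: Aggressive → 10, Neutral → 8, Passive → 12; minimax = 8.
-6 ≠ 8, so there is no saddle point; optimal play is mixed.
Premium is strictly dominated by Budget, so Firm A never plays it.
Passive is strictly dominated by Neutral (it gives Firm A strictly more in every row), so Firm B never plays it.
On the remaining 2×2 (Standard, Budget vs Aggressive, Neutral):
Let Firm A play Standard with probability p. Expected payoff against Aggressive: 10p + (-6)(1−p) = 16p − 6; against Neutral: (-6)p + 8(1−p) = −14p + 8.
Setting these equal: 16p − 6 = −14p + 8 ⇒ 30p = 14 ⇒ p = 7/15, and the value is (16)·(7/15) − 6 = 22/15.
For Firm B: with q = P(Aggressive), equating Standard's and Budget's payoffs gives 16q − 6 = −14q + 8 ⇒ q = 7/15.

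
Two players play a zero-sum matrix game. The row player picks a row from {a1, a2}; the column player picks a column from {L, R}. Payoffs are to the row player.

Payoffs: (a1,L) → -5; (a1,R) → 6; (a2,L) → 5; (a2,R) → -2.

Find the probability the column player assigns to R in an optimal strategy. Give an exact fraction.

5/9

Row minima: a1 → -5, a2 → -2; maximin = -2.
Column maxima: L → 5, R → 6; minimax = 5.
-2 ≠ 5, so there is no saddle point; optimal play is mixed.
Let the row player play a1 with probability p. Expected payoff against L: (-5)p + 5(1−p) = −10p + 5; against R: 6p + (-2)(1−p) = 8p − 2.
Setting these equal: −10p + 5 = 8p − 2 ⇒ −18p = -7 ⇒ p = 7/18, and the value is (-10)·(7/18) + 5 = 10/9.
For the column player: with q = P(L), equating a1's and a2's payoffs gives −11q + 6 = 7q − 2 ⇒ q = 4/9.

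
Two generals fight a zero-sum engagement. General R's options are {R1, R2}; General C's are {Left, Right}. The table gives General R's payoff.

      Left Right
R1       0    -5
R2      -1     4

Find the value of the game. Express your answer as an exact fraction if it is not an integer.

Row minima: R1 → -5, R2 → -1; maximin = -1.
Column maxima: Left → 0, Right → 4; minimax = 0.
-1 ≠ 0, so there is no saddle point; optimal play is mixed.
Let General R play R1 with probability p. Expected payoff against Left: 0p + (-1)(1−p) = p − 1; against Right: (-5)p + 4(1−p) = −9p + 4.
Setting these equal: p − 1 = −9p + 4 ⇒ 10p = 5 ⇒ p = 1/2, and the value is (1)·(1/2) − 1 = -1/2.
For General C: with q = P(Left), equating R1's and R2's payoffs gives 5q − 5 = −5q + 4 ⇒ q = 9/10.

-1/2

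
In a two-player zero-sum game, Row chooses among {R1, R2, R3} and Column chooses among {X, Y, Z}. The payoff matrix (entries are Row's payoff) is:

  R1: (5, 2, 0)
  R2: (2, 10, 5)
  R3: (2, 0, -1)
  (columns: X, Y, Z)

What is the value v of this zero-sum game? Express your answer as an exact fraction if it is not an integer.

Row minima: R1 → 0, R2 → 2, R3 → -1; maximin = 2.
Column maxima: X → 5, Y → 10, Z → 5; minimax = 5.
2 ≠ 5, so there is no saddle point; optimal play is mixed.
R3 is strictly dominated by R1, so Row never plays it.
Y is strictly dominated by Z (it gives Row strictly more in every row), so Column never plays it.
On the remaining 2×2 (R1, R2 vs X, Z):
Let Row play R1 with probability p. Expected payoff against X: 5p + 2(1−p) = 3p + 2; against Z: 0p + 5(1−p) = −5p + 5.
Setting these equal: 3p + 2 = −5p + 5 ⇒ 8p = 3 ⇒ p = 3/8, and the value is (3)·(3/8) + 2 = 25/8.
For Column: with q = P(X), equating R1's and R2's payoffs gives 5q = −3q + 5 ⇒ q = 5/8.

25/8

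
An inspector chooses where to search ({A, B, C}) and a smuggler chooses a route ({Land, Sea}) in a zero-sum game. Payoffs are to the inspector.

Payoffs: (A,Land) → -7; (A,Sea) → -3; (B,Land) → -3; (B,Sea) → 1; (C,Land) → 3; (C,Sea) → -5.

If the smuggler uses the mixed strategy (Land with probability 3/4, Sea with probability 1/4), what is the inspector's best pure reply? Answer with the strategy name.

Expected payoff of A: (3/4)·(-7) + (1/4)·(-3) = -6.
Expected payoff of B: (3/4)·(-3) + (1/4)·1 = -2.
Expected payoff of C: (3/4)·3 + (1/4)·(-5) = 1.
The largest is 1, so the inspector's best response is C.

C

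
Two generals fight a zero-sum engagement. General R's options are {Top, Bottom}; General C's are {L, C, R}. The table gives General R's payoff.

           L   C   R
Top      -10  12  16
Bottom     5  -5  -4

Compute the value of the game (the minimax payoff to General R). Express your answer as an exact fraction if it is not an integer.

5/16

Row minima: Top → -10, Bottom → -5; maximin = -5.
Column maxima: L → 5, C → 12, R → 16; minimax = 5.
-5 ≠ 5, so there is no saddle point; optimal play is mixed.
R is strictly dominated by C (it gives General R strictly more in every row), so General C never plays it.
On the remaining 2×2 (Top, Bottom vs L, C):
Let General R play Top with probability p. Expected payoff against L: (-10)p + 5(1−p) = −15p + 5; against C: 12p + (-5)(1−p) = 17p − 5.
Setting these equal: −15p + 5 = 17p − 5 ⇒ −32p = -10 ⇒ p = 5/16, and the value is (-15)·(5/16) + 5 = 5/16.
For General C: with q = P(L), equating Top's and Bottom's payoffs gives −22q + 12 = 10q − 5 ⇒ q = 17/32.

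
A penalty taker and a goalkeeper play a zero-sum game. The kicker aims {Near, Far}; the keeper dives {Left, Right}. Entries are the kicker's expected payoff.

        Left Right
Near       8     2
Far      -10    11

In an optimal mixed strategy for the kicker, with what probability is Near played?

Row minima: Near → 2, Far → -10; maximin = 2.
Column maxima: Left → 8, Right → 11; minimax = 8.
2 ≠ 8, so there is no saddle point; optimal play is mixed.
Let the kicker play Near with probability p. Expected payoff against Left: 8p + (-10)(1−p) = 18p − 10; against Right: 2p + 11(1−p) = −9p + 11.
Setting these equal: 18p − 10 = −9p + 11 ⇒ 27p = 21 ⇒ p = 7/9, and the value is (18)·(7/9) − 10 = 4.
For the keeper: with q = P(Left), equating Near's and Far's payoffs gives 6q + 2 = −21q + 11 ⇒ q = 1/3.

7/9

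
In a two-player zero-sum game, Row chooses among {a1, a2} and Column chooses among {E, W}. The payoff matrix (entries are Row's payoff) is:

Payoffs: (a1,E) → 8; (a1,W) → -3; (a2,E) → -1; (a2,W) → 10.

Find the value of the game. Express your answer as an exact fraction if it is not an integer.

7/2

Row minima: a1 → -3, a2 → -1; maximin = -1.
Column maxima: E → 8, W → 10; minimax = 8.
-1 ≠ 8, so there is no saddle point; optimal play is mixed.
Let Row play a1 with probability p. Expected payoff against E: 8p + (-1)(1−p) = 9p − 1; against W: (-3)p + 10(1−p) = −13p + 10.
Setting these equal: 9p − 1 = −13p + 10 ⇒ 22p = 11 ⇒ p = 1/2, and the value is (9)·(1/2) − 1 = 7/2.
For Column: with q = P(E), equating a1's and a2's payoffs gives 11q − 3 = −11q + 10 ⇒ q = 13/22.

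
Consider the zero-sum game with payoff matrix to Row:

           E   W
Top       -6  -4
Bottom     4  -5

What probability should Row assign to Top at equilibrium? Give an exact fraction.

Row minima: Top → -6, Bottom → -5; maximin = -5.
Column maxima: E → 4, W → -4; minimax = -4.
-5 ≠ -4, so there is no saddle point; optimal play is mixed.
Let Row play Top with probability p. Expected payoff against E: (-6)p + 4(1−p) = −10p + 4; against W: (-4)p + (-5)(1−p) = p − 5.
Setting these equal: −10p + 4 = p − 5 ⇒ −11p = -9 ⇒ p = 9/11, and the value is (-10)·(9/11) + 4 = -46/11.
For Column: with q = P(E), equating Top's and Bottom's payoffs gives −2q − 4 = 9q − 5 ⇒ q = 1/11.

9/11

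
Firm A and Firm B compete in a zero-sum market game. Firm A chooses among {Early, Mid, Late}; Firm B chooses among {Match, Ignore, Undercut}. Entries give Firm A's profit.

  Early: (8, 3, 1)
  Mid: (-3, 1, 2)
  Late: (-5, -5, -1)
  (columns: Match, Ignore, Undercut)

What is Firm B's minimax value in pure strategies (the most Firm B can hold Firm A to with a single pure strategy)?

2

Column maxima: Match → 8, Ignore → 3, Undercut → 2.
The smallest of these is 2.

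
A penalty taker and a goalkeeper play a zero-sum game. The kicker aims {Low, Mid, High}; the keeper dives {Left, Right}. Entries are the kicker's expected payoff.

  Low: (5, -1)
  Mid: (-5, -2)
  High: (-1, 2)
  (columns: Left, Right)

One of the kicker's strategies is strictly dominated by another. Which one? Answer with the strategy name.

Low gives a strictly higher payoff than Mid against every column: 5 > -5, -1 > -2.
So Mid is strictly dominated and the kicker never plays it.

Mid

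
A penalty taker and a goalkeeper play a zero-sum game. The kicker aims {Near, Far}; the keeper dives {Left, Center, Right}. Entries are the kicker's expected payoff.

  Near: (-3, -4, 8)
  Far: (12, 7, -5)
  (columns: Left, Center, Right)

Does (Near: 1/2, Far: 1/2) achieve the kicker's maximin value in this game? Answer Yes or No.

Against Left this mix gives (1/2)·(-3) + (1/2)·12 = 9/2.
Against Center this mix gives (1/2)·(-4) + (1/2)·7 = 3/2.
Against Right this mix gives (1/2)·8 + (1/2)·(-5) = 3/2.
All of the keeper's active replies (Center, Right) yield 3/2, and no column does worse for the kicker. The mix makes the keeper indifferent and guarantees 3/2, so it is optimal.

Yes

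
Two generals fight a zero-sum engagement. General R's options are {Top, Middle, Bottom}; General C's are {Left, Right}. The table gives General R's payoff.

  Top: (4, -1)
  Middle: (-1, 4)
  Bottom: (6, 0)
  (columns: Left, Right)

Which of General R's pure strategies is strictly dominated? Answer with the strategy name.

Top

Bottom gives a strictly higher payoff than Top against every column: 6 > 4, 0 > -1.
So Top is strictly dominated and General R never plays it.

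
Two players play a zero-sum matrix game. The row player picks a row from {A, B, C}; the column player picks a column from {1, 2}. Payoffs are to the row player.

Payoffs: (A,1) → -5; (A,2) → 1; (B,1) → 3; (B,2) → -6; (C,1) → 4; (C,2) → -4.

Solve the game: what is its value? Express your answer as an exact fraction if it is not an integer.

-8/7

Row minima: A → -5, B → -6, C → -4; maximin = -4.
Column maxima: 1 → 4, 2 → 1; minimax = 1.
-4 ≠ 1, so there is no saddle point; optimal play is mixed.
B is strictly dominated by C, so the row player never plays it.
On the remaining 2×2 (A, C vs 1, 2):
Let the row player play A with probability p. Expected payoff against 1: (-5)p + 4(1−p) = −9p + 4; against 2: 1p + (-4)(1−p) = 5p − 4.
Setting these equal: −9p + 4 = 5p − 4 ⇒ −14p = -8 ⇒ p = 4/7, and the value is (-9)·(4/7) + 4 = -8/7.
For the column player: with q = P(1), equating A's and C's payoffs gives −6q + 1 = 8q − 4 ⇒ q = 5/14.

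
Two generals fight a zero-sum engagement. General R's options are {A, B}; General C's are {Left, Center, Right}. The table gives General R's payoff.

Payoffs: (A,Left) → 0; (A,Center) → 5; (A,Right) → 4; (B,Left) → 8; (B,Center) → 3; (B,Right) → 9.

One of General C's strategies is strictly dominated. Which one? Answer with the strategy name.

Left holds General R's payoff strictly below Right in every row: 0 < 4, 8 < 9.
So Right is strictly dominated for General C.

Right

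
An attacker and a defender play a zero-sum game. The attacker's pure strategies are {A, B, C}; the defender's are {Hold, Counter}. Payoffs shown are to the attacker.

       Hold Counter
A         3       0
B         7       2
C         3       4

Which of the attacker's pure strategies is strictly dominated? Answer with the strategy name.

B gives a strictly higher payoff than A against every column: 7 > 3, 2 > 0.
So A is strictly dominated and the attacker never plays it.

A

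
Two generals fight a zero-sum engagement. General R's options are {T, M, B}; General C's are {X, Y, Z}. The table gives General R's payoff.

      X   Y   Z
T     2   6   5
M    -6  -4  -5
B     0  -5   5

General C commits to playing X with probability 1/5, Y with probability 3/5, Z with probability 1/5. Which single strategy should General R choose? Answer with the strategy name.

T

Expected payoff of T: (1/5)·2 + (3/5)·6 + (1/5)·5 = 5.
Expected payoff of M: (1/5)·(-6) + (3/5)·(-4) + (1/5)·(-5) = -23/5.
Expected payoff of B: (1/5)·0 + (3/5)·(-5) + (1/5)·5 = -2.
The largest is 5, so General R's best response is T.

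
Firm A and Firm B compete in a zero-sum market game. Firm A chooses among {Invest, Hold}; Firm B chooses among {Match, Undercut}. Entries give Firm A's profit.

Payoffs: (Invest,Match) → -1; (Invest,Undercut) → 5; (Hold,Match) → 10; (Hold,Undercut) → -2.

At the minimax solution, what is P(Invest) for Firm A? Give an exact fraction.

Row minima: Invest → -1, Hold → -2; maximin = -1.
Column maxima: Match → 10, Undercut → 5; minimax = 5.
-1 ≠ 5, so there is no saddle point; optimal play is mixed.
Let Firm A play Invest with probability p. Expected payoff against Match: (-1)p + 10(1−p) = −11p + 10; against Undercut: 5p + (-2)(1−p) = 7p − 2.
Setting these equal: −11p + 10 = 7p − 2 ⇒ −18p = -12 ⇒ p = 2/3, and the value is (-11)·(2/3) + 10 = 8/3.
For Firm B: with q = P(Match), equating Invest's and Hold's payoffs gives −6q + 5 = 12q − 2 ⇒ q = 7/18.

2/3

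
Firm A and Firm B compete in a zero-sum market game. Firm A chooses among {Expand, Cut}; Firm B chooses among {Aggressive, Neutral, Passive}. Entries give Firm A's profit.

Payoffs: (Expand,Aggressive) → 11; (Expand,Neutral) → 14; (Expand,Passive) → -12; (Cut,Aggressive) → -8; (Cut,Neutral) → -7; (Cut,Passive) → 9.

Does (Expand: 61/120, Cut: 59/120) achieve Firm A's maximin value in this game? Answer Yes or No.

No

Against Aggressive this mix gives (61/120)·11 + (59/120)·(-8) = 199/120.
Against Neutral this mix gives (61/120)·14 + (59/120)·(-7) = 147/40.
Against Passive this mix gives (61/120)·(-12) + (59/120)·9 = -67/40.
Firm B will play Passive, holding Firm A to -67/40. Shifting weight toward the row that does better against Passive would raise this floor (the equalizing mix achieves 3/40 against both Passive and Aggressive), so the proposed strategy is not optimal.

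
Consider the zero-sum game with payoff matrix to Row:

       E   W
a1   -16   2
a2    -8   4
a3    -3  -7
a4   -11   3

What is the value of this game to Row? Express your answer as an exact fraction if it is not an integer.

-17/4

Row minima: a1 → -16, a2 → -8, a3 → -7, a4 → -11; maximin = -7.
Column maxima: E → -3, W → 4; minimax = -3.
-7 ≠ -3, so there is no saddle point; optimal play is mixed.
a1 is strictly dominated by a2, so Row never plays it.
a4 is strictly dominated by a2, so Row never plays it.
On the remaining 2×2 (a2, a3 vs E, W):
Let Row play a2 with probability p. Expected payoff against E: (-8)p + (-3)(1−p) = −5p − 3; against W: 4p + (-7)(1−p) = 11p − 7.
Setting these equal: −5p − 3 = 11p − 7 ⇒ −16p = -4 ⇒ p = 1/4, and the value is (-5)·(1/4) − 3 = -17/4.
For Column: with q = P(E), equating a2's and a3's payoffs gives −12q + 4 = 4q − 7 ⇒ q = 11/16.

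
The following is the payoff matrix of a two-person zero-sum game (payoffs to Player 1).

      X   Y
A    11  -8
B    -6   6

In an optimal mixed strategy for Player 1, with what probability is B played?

19/31

Row minima: A → -8, B → -6; maximin = -6.
Column maxima: X → 11, Y → 6; minimax = 6.
-6 ≠ 6, so there is no saddle point; optimal play is mixed.
Let Player 1 play A with probability p. Expected payoff against X: 11p + (-6)(1−p) = 17p − 6; against Y: (-8)p + 6(1−p) = −14p + 6.
Setting these equal: 17p − 6 = −14p + 6 ⇒ 31p = 12 ⇒ p = 12/31, and the value is (17)·(12/31) − 6 = 18/31.
For Player 2: with q = P(X), equating A's and B's payoffs gives 19q − 8 = −12q + 6 ⇒ q = 14/31.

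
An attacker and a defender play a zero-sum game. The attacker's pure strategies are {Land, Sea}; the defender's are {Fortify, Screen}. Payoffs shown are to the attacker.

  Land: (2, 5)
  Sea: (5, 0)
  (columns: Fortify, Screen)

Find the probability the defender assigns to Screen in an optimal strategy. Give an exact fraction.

Row minima: Land → 2, Sea → 0; maximin = 2.
Column maxima: Fortify → 5, Screen → 5; minimax = 5.
2 ≠ 5, so there is no saddle point; optimal play is mixed.
Let the attacker play Land with probability p. Expected payoff against Fortify: 2p + 5(1−p) = −3p + 5; against Screen: 5p + 0(1−p) = 5p.
Setting these equal: −3p + 5 = 5p ⇒ −8p = -5 ⇒ p = 5/8, and the value is (-3)·(5/8) + 5 = 25/8.
For the defender: with q = P(Fortify), equating Land's and Sea's payoffs gives −3q + 5 = 5q ⇒ q = 5/8.

3/8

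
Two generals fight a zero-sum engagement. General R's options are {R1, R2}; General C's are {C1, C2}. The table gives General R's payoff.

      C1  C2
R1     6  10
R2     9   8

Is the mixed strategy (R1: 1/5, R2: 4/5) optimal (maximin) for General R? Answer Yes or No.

Against C1 this mix gives (1/5)·6 + (4/5)·9 = 42/5.
Against C2 this mix gives (1/5)·10 + (4/5)·8 = 42/5.
All of General C's active replies (C1, C2) yield 42/5, and no column does worse for General R. The mix makes General C indifferent and guarantees 42/5, so it is optimal.

Yes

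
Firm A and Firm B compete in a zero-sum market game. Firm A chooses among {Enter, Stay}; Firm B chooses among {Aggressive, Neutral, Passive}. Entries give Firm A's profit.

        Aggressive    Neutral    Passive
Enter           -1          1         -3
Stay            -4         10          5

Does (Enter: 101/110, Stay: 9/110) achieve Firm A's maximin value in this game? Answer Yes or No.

No

Against Aggressive this mix gives (101/110)·(-1) + (9/110)·(-4) = -137/110.
Against Neutral this mix gives (101/110)·1 + (9/110)·10 = 191/110.
Against Passive this mix gives (101/110)·(-3) + (9/110)·5 = -129/55.
Firm B will play Passive, holding Firm A to -129/55. Shifting weight toward the row that does better against Passive would raise this floor (the equalizing mix achieves -17/11 against both Passive and Aggressive), so the proposed strategy is not optimal.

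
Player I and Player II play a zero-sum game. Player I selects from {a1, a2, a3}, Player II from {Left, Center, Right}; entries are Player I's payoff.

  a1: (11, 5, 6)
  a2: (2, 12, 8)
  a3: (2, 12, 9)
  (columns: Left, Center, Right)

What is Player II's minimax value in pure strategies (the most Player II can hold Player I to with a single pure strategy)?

9

Column maxima: Left → 11, Center → 12, Right → 9.
The smallest of these is 9.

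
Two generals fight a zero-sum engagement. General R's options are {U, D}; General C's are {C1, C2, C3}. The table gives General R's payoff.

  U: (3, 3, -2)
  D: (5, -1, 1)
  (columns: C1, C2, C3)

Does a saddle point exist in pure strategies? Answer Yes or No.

No

Row minima: U → -2, D → -1; maximin = -1.
Column maxima: C1 → 5, C2 → 3, C3 → 1; minimax = 1.
-1 ≠ 1, so no pure-strategy equilibrium exists.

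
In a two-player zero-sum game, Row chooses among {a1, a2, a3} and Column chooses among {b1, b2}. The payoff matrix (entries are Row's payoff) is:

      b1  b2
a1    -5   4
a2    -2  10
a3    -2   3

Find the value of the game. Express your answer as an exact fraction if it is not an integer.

-2

Row minima: a1 → -5, a2 → -2, a3 → -2; maximin = -2.
Column maxima: b1 → -2, b2 → 10; minimax = -2.
Since maximin = minimax = -2, there is a saddle point and the value is -2.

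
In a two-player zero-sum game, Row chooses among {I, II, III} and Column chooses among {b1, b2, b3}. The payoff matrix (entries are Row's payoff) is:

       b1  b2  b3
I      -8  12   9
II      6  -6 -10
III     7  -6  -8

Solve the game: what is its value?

Row minima: I → -8, II → -10, III → -8; maximin = -8.
Column maxima: b1 → 7, b2 → 12, b3 → 9; minimax = 7.
-8 ≠ 7, so there is no saddle point; optimal play is mixed.
b2 is strictly dominated by b3 (it gives Row strictly more in every row), so Column never plays it.
With b2 eliminated, II is strictly dominated by III (III gives Row strictly more in every remaining column), so Row never plays it.
On the remaining 2×2 (I, III vs b1, b3):
Let Row play I with probability p. Expected payoff against b1: (-8)p + 7(1−p) = −15p + 7; against b3: 9p + (-8)(1−p) = 17p − 8.
Setting these equal: −15p + 7 = 17p − 8 ⇒ −32p = -15 ⇒ p = 15/32, and the value is (-15)·(15/32) + 7 = -1/32.
For Column: with q = P(b1), equating I's and III's payoffs gives −17q + 9 = 15q − 8 ⇒ q = 17/32.

-1/32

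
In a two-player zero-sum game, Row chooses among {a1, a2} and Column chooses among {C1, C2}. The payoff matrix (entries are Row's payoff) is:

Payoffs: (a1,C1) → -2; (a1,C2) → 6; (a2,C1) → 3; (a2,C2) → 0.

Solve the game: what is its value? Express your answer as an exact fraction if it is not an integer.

Row minima: a1 → -2, a2 → 0; maximin = 0.
Column maxima: C1 → 3, C2 → 6; minimax = 3.
0 ≠ 3, so there is no saddle point; optimal play is mixed.
Let Row play a1 with probability p. Expected payoff against C1: (-2)p + 3(1−p) = −5p + 3; against C2: 6p + 0(1−p) = 6p.
Setting these equal: −5p + 3 = 6p ⇒ −11p = -3 ⇒ p = 3/11, and the value is (-5)·(3/11) + 3 = 18/11.
For Column: with q = P(C1), equating a1's and a2's payoffs gives −8q + 6 = 3q ⇒ q = 6/11.

18/11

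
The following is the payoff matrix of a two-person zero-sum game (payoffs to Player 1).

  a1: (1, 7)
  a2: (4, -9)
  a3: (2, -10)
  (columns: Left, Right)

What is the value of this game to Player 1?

37/19

Row minima: a1 → 1, a2 → -9, a3 → -10; maximin = 1.
Column maxima: Left → 4, Right → 7; minimax = 4.
1 ≠ 4, so there is no saddle point; optimal play is mixed.
a3 is strictly dominated by a2, so Player 1 never plays it.
On the remaining 2×2 (a1, a2 vs Left, Right):
Let Player 1 play a1 with probability p. Expected payoff against Left: 1p + 4(1−p) = −3p + 4; against Right: 7p + (-9)(1−p) = 16p − 9.
Setting these equal: −3p + 4 = 16p − 9 ⇒ −19p = -13 ⇒ p = 13/19, and the value is (-3)·(13/19) + 4 = 37/19.
For Player 2: with q = P(Left), equating a1's and a2's payoffs gives −6q + 7 = 13q − 9 ⇒ q = 16/19.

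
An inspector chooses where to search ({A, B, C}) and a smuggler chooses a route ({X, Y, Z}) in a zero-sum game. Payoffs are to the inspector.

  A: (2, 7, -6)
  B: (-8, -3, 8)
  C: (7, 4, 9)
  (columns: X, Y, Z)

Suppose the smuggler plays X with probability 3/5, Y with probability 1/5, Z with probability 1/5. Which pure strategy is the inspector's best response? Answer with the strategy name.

C

Expected payoff of A: (3/5)·2 + (1/5)·7 + (1/5)·(-6) = 7/5.
Expected payoff of B: (3/5)·(-8) + (1/5)·(-3) + (1/5)·8 = -19/5.
Expected payoff of C: (3/5)·7 + (1/5)·4 + (1/5)·9 = 34/5.
The largest is 34/5, so the inspector's best response is C.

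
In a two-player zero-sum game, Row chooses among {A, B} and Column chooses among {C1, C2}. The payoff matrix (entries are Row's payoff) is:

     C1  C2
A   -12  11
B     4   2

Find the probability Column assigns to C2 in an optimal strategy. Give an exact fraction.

Row minima: A → -12, B → 2; maximin = 2.
Column maxima: C1 → 4, C2 → 11; minimax = 4.
2 ≠ 4, so there is no saddle point; optimal play is mixed.
Let Row play A with probability p. Expected payoff against C1: (-12)p + 4(1−p) = −16p + 4; against C2: 11p + 2(1−p) = 9p + 2.
Setting these equal: −16p + 4 = 9p + 2 ⇒ −25p = -2 ⇒ p = 2/25, and the value is (-16)·(2/25) + 4 = 68/25.
For Column: with q = P(C1), equating A's and B's payoffs gives −23q + 11 = 2q + 2 ⇒ q = 9/25.

16/25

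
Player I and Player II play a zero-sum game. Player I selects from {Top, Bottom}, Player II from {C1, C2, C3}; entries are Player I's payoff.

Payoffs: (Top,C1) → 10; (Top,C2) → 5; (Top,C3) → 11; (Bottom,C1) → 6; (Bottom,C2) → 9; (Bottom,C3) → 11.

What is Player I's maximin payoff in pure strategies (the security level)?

Row minima: Top → 5, Bottom → 6.
The best of these is 6.

6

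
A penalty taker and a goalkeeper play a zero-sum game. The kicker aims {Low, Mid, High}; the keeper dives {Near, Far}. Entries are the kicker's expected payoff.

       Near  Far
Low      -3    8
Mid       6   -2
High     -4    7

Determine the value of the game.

42/19

Row minima: Low → -3, Mid → -2, High → -4; maximin = -2.
Column maxima: Near → 6, Far → 8; minimax = 6.
-2 ≠ 6, so there is no saddle point; optimal play is mixed.
High is strictly dominated by Low, so the kicker never plays it.
On the remaining 2×2 (Low, Mid vs Near, Far):
Let the kicker play Low with probability p. Expected payoff against Near: (-3)p + 6(1−p) = −9p + 6; against Far: 8p + (-2)(1−p) = 10p − 2.
Setting these equal: −9p + 6 = 10p − 2 ⇒ −19p = -8 ⇒ p = 8/19, and the value is (-9)·(8/19) + 6 = 42/19.
For the keeper: with q = P(Near), equating Low's and Mid's payoffs gives −11q + 8 = 8q − 2 ⇒ q = 10/19.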